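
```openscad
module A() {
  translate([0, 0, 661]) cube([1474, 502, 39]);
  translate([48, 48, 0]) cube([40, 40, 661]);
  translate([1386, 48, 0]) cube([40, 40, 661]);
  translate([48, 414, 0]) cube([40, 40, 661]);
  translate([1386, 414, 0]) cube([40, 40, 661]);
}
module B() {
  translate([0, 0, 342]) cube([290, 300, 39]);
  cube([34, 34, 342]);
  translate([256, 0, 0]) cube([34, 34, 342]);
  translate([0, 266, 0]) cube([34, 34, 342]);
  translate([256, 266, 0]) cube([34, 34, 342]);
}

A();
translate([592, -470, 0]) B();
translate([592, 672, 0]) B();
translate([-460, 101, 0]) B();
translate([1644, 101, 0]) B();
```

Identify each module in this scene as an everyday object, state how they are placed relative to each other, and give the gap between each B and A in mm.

A is a table. B is a stool. Four stools sit around the table at the −y, +y, −x, +x sides. The gap between each stool and the table is 170 mm.

Each stool's nearest face is 170 mm from the table's bounding box.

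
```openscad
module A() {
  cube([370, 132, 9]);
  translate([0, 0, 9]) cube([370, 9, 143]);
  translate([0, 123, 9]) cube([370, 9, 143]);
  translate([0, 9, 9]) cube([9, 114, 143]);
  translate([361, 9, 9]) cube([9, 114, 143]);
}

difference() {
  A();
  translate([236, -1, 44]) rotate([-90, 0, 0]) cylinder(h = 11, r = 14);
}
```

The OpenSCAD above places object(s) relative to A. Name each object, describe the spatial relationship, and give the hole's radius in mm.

The subtracted cylinder has r = 14 mm.

A is an open box. The open box has a circular hole through its front wall. The hole's radius is 14 mm.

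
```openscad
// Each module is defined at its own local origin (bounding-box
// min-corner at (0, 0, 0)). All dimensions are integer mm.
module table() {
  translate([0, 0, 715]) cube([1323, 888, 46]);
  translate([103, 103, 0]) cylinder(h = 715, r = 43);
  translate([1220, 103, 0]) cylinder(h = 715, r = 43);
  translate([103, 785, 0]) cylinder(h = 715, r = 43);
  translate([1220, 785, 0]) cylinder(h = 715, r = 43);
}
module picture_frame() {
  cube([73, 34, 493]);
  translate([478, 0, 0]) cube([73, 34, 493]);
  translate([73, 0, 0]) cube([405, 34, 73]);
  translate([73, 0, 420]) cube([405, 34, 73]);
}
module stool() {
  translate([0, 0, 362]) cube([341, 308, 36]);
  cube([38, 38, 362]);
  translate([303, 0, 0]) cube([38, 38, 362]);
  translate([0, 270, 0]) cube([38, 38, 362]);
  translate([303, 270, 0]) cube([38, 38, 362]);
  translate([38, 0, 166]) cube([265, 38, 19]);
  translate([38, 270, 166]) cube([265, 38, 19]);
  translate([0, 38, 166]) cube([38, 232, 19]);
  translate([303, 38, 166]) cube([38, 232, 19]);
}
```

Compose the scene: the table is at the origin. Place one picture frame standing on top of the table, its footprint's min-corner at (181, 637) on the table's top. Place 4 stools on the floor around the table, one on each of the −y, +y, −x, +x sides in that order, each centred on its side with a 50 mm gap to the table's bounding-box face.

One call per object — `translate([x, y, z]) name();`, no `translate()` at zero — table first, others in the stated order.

table();
translate([181, 637, 761]) picture_frame();
translate([491, -358, 0]) stool();
translate([491, 938, 0]) stool();
translate([-391, 290, 0]) stool();
translate([1373, 290, 0]) stool();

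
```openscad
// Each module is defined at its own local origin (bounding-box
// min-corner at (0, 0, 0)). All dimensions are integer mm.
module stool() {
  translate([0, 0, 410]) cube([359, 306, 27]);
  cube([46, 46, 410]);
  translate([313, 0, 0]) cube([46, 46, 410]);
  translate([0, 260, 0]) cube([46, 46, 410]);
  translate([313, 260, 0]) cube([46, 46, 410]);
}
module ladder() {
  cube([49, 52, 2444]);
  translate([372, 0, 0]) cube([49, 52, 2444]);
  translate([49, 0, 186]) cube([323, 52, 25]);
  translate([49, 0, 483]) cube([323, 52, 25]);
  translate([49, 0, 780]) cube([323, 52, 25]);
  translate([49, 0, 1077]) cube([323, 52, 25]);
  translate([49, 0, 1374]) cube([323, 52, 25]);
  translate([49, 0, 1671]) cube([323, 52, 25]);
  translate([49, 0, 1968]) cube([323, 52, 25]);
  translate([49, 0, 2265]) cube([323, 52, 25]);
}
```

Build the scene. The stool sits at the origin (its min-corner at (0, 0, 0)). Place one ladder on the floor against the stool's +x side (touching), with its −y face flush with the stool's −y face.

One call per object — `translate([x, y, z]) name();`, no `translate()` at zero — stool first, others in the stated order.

stool();
translate([359, 0, 0]) ladder();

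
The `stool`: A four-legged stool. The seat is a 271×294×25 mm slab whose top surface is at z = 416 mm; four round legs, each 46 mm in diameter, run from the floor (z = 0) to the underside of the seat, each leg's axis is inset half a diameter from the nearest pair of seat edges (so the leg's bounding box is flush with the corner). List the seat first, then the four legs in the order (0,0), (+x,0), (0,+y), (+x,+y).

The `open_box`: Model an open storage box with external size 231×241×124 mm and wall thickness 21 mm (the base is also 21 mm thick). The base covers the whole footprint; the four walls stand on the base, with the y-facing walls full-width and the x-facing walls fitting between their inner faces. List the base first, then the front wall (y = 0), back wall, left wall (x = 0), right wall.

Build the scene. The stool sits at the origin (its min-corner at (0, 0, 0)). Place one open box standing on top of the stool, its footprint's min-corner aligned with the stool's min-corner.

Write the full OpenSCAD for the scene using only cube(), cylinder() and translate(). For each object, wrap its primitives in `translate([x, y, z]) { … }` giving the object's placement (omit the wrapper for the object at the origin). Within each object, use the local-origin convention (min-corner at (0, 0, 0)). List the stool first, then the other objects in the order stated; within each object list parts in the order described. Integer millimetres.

translate([0, 0, 391]) cube([271, 294, 25]);
translate([23, 23, 0]) cylinder(h = 391, r = 23);
translate([248, 23, 0]) cylinder(h = 391, r = 23);
translate([23, 271, 0]) cylinder(h = 391, r = 23);
translate([248, 271, 0]) cylinder(h = 391, r = 23);
translate([0, 0, 416]) {
  cube([231, 241, 21]);
  translate([0, 0, 21]) cube([231, 21, 103]);
  translate([0, 220, 21]) cube([231, 21, 103]);
  translate([0, 21, 21]) cube([21, 199, 103]);
  translate([210, 21, 21]) cube([21, 199, 103]);
}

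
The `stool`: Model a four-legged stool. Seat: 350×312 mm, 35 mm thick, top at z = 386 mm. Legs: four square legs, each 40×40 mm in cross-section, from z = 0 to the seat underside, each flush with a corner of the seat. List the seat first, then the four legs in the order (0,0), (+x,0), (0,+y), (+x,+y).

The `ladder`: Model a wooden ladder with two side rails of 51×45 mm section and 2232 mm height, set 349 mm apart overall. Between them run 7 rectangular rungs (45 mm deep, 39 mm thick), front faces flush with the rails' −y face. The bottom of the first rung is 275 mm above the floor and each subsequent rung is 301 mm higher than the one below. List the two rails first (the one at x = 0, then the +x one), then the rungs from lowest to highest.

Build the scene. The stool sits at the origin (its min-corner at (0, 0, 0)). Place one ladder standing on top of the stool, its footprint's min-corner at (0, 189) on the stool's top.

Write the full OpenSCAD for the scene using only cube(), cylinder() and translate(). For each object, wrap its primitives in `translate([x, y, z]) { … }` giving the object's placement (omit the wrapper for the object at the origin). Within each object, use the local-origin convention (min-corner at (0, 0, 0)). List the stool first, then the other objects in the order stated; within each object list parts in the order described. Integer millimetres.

translate([0, 0, 351]) cube([350, 312, 35]);
cube([40, 40, 351]);
translate([310, 0, 0]) cube([40, 40, 351]);
translate([0, 272, 0]) cube([40, 40, 351]);
translate([310, 272, 0]) cube([40, 40, 351]);
translate([0, 189, 386]) {
  cube([51, 45, 2232]);
  translate([298, 0, 0]) cube([51, 45, 2232]);
  translate([51, 0, 275]) cube([247, 45, 39]);
  translate([51, 0, 576]) cube([247, 45, 39]);
  translate([51, 0, 877]) cube([247, 45, 39]);
  translate([51, 0, 1178]) cube([247, 45, 39]);
  translate([51, 0, 1479]) cube([247, 45, 39]);
  translate([51, 0, 1780]) cube([247, 45, 39]);
  translate([51, 0, 2081]) cube([247, 45, 39]);
}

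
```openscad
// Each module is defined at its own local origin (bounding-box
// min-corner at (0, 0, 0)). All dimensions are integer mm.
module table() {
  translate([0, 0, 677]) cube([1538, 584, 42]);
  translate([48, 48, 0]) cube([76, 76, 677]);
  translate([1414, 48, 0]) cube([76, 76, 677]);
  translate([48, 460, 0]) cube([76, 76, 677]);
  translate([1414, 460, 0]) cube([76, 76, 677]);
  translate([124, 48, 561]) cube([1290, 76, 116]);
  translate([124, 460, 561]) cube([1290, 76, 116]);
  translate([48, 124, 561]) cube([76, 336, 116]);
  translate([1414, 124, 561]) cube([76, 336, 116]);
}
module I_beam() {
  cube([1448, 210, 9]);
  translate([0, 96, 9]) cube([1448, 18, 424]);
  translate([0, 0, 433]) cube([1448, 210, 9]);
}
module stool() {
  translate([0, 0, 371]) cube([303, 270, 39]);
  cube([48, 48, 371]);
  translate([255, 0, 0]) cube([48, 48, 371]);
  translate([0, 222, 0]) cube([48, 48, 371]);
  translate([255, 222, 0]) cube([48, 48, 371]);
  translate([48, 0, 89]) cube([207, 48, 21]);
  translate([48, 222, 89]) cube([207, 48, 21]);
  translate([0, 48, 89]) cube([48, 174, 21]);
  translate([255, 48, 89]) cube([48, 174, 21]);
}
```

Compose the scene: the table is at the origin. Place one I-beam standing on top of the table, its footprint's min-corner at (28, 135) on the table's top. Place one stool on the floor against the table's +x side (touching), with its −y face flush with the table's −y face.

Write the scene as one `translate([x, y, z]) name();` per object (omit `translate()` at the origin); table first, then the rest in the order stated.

table();
translate([28, 135, 719]) I_beam();
translate([1538, 0, 0]) stool();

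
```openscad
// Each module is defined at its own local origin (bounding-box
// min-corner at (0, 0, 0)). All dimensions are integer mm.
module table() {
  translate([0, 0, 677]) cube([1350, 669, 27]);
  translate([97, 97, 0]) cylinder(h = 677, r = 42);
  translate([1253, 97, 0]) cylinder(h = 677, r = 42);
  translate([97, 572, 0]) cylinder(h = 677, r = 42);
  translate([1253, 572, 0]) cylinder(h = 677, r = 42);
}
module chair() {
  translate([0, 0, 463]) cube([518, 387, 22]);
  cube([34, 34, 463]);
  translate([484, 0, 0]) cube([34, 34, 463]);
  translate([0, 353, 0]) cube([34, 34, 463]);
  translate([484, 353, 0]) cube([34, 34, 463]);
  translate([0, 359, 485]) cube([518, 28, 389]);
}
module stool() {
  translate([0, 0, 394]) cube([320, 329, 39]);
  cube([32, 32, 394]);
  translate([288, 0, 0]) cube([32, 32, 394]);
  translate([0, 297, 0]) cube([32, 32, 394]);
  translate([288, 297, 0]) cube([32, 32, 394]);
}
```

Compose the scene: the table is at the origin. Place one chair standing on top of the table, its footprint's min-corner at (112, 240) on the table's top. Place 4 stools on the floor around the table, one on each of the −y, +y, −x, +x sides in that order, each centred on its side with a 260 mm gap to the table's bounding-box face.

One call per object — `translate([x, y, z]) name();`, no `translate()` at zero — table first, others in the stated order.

table();
translate([112, 240, 704]) chair();
translate([515, -589, 0]) stool();
translate([515, 929, 0]) stool();
translate([-580, 170, 0]) stool();
translate([1610, 170, 0]) stool();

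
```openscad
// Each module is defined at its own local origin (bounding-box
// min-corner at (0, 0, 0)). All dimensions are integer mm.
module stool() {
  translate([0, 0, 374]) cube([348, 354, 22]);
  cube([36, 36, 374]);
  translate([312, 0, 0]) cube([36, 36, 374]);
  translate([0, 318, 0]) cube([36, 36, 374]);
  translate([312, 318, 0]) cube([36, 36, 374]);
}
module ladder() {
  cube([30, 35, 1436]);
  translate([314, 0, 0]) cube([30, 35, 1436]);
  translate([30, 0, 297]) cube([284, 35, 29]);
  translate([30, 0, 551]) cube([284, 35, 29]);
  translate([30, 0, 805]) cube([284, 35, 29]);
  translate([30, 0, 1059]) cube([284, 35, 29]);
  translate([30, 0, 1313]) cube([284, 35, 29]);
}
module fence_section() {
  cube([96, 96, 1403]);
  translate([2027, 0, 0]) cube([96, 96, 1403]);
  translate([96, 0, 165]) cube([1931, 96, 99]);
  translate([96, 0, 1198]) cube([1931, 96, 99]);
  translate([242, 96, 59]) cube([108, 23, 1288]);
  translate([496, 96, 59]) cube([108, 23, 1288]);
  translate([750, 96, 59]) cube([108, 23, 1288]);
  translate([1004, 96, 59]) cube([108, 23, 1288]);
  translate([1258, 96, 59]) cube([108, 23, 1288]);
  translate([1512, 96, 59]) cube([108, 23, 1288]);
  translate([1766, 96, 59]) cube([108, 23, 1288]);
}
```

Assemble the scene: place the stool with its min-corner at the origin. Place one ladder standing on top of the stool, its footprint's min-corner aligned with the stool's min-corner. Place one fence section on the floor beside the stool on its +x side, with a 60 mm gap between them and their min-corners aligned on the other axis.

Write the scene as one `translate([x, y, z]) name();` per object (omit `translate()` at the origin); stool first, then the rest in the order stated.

stool();
translate([0, 0, 396]) ladder();
translate([408, 0, 0]) fence_section();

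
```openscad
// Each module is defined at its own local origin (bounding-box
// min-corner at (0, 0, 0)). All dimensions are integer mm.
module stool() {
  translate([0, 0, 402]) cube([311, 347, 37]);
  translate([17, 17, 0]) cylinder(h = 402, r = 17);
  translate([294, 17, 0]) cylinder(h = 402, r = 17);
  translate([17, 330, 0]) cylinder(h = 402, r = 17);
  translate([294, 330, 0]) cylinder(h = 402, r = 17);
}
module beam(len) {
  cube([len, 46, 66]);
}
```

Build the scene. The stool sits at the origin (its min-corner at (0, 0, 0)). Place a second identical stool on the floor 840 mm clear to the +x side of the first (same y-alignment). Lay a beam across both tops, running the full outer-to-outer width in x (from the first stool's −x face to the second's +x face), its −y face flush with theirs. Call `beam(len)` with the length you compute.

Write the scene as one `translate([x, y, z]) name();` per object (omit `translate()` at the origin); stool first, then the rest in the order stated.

stool();
translate([1151, 0, 0]) stool();
translate([0, 0, 439]) beam(1462);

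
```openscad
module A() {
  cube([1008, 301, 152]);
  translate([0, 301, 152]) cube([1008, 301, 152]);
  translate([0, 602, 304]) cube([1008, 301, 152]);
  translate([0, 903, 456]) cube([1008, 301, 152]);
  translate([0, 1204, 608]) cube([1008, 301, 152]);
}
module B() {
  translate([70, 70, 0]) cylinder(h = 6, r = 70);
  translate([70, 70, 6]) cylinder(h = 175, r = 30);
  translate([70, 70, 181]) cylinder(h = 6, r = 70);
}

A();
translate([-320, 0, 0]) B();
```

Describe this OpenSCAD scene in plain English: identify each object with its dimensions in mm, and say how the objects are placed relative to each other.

A is a straight staircase of 5 solid steps. Each step is 1008 mm wide (x), 301 mm deep (y, the going) and 152 mm tall (the rise). The first step rests on the floor; each subsequent step sits one going further in +y and one rise higher in +z, directly behind and above the previous step with no overlap.

B is a spool: two coaxial disc flanges of radius 70 mm and thickness 6 mm, joined by a core cylinder of radius 30 mm and height 175 mm. The lower flange rests on z = 0 and the three cylinders share a vertical axis.

The spool is on the floor beside the staircase on its −x side.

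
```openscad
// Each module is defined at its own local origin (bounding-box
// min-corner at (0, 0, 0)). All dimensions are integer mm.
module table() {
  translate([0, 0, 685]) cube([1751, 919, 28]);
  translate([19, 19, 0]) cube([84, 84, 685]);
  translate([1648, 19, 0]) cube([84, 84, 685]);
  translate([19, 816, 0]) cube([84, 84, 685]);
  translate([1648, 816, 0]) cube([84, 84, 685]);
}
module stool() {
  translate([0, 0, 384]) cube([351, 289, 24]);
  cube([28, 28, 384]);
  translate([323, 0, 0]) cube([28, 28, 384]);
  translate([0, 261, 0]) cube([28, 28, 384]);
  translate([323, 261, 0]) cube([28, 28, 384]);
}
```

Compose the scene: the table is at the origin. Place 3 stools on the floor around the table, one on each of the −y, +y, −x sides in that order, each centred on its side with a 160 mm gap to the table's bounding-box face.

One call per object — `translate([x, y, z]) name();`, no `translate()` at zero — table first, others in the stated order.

table();
translate([700, -449, 0]) stool();
translate([700, 1079, 0]) stool();
translate([-511, 315, 0]) stool();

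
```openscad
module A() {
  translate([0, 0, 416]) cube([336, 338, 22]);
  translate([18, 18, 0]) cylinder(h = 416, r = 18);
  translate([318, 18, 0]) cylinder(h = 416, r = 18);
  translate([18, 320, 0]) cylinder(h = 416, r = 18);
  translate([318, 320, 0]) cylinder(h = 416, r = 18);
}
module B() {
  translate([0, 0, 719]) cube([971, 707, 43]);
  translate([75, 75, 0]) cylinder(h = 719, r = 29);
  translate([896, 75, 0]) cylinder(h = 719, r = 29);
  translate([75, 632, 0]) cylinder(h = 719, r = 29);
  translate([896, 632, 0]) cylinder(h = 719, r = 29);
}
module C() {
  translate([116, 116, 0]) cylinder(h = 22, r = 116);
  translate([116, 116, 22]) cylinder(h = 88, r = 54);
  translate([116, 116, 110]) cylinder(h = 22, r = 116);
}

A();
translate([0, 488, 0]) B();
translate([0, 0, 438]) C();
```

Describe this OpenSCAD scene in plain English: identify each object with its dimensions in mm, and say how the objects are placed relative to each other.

A is a simple wooden stool: a rectangular seat 336 mm (x) by 338 mm (y), 22 mm thick, top face at z = 438 mm, on four round legs, each 36 mm in diameter. The legs rest on z = 0, each leg's axis is inset half a diameter from the nearest pair of seat edges (so the leg's bounding box is flush with the corner).

B is a rectangular dining table. The top is 971×707×43 mm with its upper surface at z = 762 mm. It stands on four round legs of 58 mm diameter, each leg's bounding box inset 46 mm from the nearest pair of top edges, running from the floor to the underside of the top.

C is a spool: two coaxial disc flanges of radius 116 mm and thickness 22 mm, joined by a core cylinder of radius 54 mm and height 88 mm. The lower flange rests on z = 0 and the three cylinders share a vertical axis.

The table is on the floor beside the stool on its +y side. The spool is on top of the stool.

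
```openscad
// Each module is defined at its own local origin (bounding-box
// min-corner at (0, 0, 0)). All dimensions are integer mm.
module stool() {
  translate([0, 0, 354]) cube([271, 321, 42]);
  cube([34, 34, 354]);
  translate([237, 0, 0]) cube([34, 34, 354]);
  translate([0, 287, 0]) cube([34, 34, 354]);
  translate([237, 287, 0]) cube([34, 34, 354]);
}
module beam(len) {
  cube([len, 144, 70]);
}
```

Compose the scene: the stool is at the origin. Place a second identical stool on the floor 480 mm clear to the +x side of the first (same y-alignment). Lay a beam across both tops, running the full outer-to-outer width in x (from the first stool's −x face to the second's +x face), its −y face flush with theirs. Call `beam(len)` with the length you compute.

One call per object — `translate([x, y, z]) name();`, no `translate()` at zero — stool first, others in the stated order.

stool();
translate([751, 0, 0]) stool();
translate([0, 0, 396]) beam(1022);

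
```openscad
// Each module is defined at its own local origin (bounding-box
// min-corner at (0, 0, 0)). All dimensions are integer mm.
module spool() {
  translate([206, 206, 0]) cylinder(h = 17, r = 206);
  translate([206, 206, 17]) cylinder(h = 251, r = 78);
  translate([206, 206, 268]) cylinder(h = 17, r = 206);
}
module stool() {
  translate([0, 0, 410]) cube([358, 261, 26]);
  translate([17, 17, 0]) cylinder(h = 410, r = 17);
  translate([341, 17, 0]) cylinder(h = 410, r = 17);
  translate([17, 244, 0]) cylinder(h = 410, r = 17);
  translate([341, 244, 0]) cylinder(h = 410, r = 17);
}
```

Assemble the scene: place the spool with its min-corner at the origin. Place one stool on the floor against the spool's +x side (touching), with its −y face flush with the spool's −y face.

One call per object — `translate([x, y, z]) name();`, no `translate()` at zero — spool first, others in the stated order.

spool();
translate([412, 0, 0]) stool();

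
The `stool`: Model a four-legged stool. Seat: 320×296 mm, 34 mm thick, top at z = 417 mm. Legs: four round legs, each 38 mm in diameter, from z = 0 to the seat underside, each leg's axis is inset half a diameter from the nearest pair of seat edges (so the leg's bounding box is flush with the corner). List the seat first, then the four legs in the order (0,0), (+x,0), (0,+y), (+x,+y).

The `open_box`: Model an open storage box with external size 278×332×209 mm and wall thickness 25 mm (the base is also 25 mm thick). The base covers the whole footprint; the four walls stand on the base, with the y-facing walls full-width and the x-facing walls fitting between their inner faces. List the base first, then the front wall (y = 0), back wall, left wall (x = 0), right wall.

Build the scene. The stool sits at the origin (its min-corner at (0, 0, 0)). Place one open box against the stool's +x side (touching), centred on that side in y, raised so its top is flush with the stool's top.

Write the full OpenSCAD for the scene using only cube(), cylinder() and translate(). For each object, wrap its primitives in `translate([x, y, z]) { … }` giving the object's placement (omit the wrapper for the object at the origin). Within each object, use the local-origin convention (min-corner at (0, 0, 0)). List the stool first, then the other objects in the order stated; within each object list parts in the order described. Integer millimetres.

translate([0, 0, 383]) cube([320, 296, 34]);
translate([19, 19, 0]) cylinder(h = 383, r = 19);
translate([301, 19, 0]) cylinder(h = 383, r = 19);
translate([19, 277, 0]) cylinder(h = 383, r = 19);
translate([301, 277, 0]) cylinder(h = 383, r = 19);
translate([320, -18, 208]) {
  cube([278, 332, 25]);
  translate([0, 0, 25]) cube([278, 25, 184]);
  translate([0, 307, 25]) cube([278, 25, 184]);
  translate([0, 25, 25]) cube([25, 282, 184]);
  translate([253, 25, 25]) cube([25, 282, 184]);
}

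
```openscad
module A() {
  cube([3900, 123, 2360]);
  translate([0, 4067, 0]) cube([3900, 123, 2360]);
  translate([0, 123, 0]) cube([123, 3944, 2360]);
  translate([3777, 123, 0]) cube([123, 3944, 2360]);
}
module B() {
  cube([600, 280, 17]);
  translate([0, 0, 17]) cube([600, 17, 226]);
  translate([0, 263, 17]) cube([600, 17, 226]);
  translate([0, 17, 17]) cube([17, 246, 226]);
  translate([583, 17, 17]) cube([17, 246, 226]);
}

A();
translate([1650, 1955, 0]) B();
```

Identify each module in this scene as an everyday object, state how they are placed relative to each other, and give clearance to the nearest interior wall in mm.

A is a house frame. B is an open box. The open box sits inside the house frame, centred. The clearance to the nearest interior wall is 1527 mm.

Clearances: x = 1527, y = 1832; minimum 1527 mm.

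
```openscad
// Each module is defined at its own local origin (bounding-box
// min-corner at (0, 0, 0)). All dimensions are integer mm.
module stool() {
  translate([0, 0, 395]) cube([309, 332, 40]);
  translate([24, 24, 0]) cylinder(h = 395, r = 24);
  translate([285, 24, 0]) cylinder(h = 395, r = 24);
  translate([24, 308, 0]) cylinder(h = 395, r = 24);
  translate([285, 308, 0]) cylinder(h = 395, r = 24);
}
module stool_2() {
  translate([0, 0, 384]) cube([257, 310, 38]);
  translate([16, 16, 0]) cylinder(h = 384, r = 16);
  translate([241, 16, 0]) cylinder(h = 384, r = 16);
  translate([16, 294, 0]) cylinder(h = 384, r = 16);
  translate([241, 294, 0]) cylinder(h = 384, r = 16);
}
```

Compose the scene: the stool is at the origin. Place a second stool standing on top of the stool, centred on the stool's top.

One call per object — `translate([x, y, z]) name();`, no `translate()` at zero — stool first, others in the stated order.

stool();
translate([26, 11, 435]) stool_2();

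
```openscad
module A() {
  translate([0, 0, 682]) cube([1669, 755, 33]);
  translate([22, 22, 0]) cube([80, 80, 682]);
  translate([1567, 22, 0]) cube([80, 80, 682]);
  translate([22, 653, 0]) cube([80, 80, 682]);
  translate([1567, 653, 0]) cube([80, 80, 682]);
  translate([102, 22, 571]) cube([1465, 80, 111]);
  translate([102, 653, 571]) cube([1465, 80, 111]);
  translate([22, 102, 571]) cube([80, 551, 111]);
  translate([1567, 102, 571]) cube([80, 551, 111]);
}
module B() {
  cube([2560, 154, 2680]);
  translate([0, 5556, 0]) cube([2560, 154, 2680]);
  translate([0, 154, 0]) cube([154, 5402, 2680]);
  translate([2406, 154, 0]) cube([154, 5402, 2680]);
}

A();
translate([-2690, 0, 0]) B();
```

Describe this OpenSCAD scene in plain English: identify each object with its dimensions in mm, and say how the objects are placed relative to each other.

A is a table with a 1669×755 mm rectangular top, 33 mm thick, top surface at z = 715 mm, supported by four 80×80 mm square legs, each inset 22 mm from the nearest pair of top edges, running from the floor. Four apron rails, 80 mm thick and 111 mm tall, run between adjacent legs with their top edges flush with the underside of the top and their outer faces flush with the legs' outer faces.

B is a box-shaped house frame (walls only): outside footprint 2560×5710 mm, wall height 2680 mm, wall thickness 154 mm. The two y-facing walls run the full x-width; the two x-facing walls fit between the inner faces of the y-facing walls.

The house frame is on the floor beside the table on its −x side.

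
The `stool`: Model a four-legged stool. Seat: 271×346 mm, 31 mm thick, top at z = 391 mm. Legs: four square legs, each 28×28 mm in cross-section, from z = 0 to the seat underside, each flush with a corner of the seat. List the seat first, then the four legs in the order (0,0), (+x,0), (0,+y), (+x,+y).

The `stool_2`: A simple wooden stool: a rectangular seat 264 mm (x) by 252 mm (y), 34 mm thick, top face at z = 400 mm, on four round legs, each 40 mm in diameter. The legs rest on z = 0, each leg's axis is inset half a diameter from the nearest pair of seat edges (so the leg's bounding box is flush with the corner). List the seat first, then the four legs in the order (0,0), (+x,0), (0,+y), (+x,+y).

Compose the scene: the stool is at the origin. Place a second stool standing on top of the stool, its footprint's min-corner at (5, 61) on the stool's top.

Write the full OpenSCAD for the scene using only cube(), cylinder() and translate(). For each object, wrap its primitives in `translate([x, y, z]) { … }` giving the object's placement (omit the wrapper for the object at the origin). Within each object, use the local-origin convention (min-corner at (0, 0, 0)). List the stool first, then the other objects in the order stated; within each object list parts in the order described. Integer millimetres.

translate([0, 0, 360]) cube([271, 346, 31]);
cube([28, 28, 360]);
translate([243, 0, 0]) cube([28, 28, 360]);
translate([0, 318, 0]) cube([28, 28, 360]);
translate([243, 318, 0]) cube([28, 28, 360]);
translate([5, 61, 391]) {
  translate([0, 0, 366]) cube([264, 252, 34]);
  translate([20, 20, 0]) cylinder(h = 366, r = 20);
  translate([244, 20, 0]) cylinder(h = 366, r = 20);
  translate([20, 232, 0]) cylinder(h = 366, r = 20);
  translate([244, 232, 0]) cylinder(h = 366, r = 20);
}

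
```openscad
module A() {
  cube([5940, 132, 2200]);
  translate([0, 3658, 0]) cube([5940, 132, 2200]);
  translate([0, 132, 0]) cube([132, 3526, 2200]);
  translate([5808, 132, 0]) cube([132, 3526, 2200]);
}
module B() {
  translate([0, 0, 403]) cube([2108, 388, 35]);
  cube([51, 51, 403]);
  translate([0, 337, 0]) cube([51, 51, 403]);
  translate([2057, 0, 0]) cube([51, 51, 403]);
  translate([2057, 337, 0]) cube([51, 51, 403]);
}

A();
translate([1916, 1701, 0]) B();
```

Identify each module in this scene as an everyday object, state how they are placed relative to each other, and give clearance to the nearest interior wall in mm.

Clearances: x = 1784, y = 1569; minimum 1569 mm.

A is a house frame. B is a bench. The bench sits inside the house frame, centred. The clearance to the nearest interior wall is 1569 mm.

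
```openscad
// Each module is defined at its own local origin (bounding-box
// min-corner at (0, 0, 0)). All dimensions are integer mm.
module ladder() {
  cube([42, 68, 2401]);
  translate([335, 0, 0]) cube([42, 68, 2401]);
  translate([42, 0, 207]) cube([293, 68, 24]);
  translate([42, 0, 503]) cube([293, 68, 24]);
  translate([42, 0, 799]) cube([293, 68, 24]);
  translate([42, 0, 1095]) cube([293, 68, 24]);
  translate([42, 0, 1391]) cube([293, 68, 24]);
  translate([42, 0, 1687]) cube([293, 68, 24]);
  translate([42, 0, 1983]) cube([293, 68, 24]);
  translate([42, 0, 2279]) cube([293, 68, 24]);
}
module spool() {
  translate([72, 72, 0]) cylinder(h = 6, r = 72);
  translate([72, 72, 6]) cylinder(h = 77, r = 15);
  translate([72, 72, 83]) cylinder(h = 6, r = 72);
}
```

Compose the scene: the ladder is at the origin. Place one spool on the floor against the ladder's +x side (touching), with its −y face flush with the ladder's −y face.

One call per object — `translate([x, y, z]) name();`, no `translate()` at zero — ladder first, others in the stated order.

ladder();
translate([377, 0, 0]) spool();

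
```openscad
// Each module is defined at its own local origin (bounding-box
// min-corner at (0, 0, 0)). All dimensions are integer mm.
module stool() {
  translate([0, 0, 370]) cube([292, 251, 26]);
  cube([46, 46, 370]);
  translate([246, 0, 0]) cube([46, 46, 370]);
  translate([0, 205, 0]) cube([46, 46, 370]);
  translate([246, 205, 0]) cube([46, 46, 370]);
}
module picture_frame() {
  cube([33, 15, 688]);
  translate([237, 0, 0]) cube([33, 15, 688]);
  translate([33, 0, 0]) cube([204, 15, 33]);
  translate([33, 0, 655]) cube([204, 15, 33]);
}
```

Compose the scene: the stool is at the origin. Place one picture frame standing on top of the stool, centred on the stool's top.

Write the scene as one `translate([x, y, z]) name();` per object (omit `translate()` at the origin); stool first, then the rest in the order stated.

stool();
translate([11, 118, 396]) picture_frame();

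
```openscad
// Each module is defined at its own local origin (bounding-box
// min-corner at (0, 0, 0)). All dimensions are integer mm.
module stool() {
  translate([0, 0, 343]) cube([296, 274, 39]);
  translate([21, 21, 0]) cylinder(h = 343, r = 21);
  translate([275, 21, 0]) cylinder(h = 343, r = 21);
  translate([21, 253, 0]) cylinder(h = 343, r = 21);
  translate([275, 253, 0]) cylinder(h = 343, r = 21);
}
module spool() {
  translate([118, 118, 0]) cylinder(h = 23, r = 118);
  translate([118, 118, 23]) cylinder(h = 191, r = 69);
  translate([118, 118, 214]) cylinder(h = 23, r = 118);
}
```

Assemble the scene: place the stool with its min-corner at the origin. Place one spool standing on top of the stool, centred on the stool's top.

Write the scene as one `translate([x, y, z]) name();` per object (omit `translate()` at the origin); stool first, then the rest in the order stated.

stool();
translate([30, 19, 382]) spool();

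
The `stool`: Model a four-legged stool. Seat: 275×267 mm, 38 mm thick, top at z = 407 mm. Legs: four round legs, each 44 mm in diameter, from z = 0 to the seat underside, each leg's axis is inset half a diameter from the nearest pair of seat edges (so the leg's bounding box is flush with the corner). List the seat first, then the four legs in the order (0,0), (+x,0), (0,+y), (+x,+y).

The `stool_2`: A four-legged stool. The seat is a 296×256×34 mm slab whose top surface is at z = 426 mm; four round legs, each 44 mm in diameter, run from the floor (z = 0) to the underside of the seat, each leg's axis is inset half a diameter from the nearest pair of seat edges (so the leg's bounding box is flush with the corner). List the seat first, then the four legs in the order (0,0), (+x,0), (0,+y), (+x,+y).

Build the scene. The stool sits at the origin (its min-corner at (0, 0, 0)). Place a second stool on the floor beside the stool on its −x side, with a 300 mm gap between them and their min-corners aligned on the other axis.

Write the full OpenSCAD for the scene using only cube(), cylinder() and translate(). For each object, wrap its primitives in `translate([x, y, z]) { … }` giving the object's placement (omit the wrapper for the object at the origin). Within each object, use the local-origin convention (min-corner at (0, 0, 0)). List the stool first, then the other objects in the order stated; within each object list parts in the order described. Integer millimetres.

translate([0, 0, 369]) cube([275, 267, 38]);
translate([22, 22, 0]) cylinder(h = 369, r = 22);
translate([253, 22, 0]) cylinder(h = 369, r = 22);
translate([22, 245, 0]) cylinder(h = 369, r = 22);
translate([253, 245, 0]) cylinder(h = 369, r = 22);
translate([-596, 0, 0]) {
  translate([0, 0, 392]) cube([296, 256, 34]);
  translate([22, 22, 0]) cylinder(h = 392, r = 22);
  translate([274, 22, 0]) cylinder(h = 392, r = 22);
  translate([22, 234, 0]) cylinder(h = 392, r = 22);
  translate([274, 234, 0]) cylinder(h = 392, r = 22);
}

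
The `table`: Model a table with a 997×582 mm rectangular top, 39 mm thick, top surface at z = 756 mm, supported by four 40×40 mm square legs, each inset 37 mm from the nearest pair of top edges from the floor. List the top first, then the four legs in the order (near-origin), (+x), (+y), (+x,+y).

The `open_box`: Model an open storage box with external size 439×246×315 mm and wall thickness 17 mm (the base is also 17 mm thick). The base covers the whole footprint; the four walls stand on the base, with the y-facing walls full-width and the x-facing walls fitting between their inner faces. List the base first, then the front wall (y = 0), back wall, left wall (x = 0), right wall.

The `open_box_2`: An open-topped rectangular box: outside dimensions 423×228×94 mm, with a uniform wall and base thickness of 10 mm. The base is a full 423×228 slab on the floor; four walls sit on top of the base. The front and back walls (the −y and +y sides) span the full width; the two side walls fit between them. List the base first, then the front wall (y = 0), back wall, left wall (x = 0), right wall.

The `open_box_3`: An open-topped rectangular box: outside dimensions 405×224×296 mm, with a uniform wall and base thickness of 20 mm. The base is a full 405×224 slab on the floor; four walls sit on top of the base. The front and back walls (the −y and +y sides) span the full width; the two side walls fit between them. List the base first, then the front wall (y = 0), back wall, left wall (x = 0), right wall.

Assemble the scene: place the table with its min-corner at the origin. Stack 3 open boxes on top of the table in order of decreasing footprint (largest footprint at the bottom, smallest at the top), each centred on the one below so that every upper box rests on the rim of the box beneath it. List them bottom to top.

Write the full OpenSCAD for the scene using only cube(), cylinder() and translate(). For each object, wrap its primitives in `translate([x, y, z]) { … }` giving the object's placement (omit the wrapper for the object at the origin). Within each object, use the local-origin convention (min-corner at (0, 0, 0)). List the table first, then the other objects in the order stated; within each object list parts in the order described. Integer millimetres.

translate([0, 0, 717]) cube([997, 582, 39]);
translate([37, 37, 0]) cube([40, 40, 717]);
translate([920, 37, 0]) cube([40, 40, 717]);
translate([37, 505, 0]) cube([40, 40, 717]);
translate([920, 505, 0]) cube([40, 40, 717]);
translate([279, 168, 756]) {
  cube([439, 246, 17]);
  translate([0, 0, 17]) cube([439, 17, 298]);
  translate([0, 229, 17]) cube([439, 17, 298]);
  translate([0, 17, 17]) cube([17, 212, 298]);
  translate([422, 17, 17]) cube([17, 212, 298]);
}
translate([287, 177, 1071]) {
  cube([423, 228, 10]);
  translate([0, 0, 10]) cube([423, 10, 84]);
  translate([0, 218, 10]) cube([423, 10, 84]);
  translate([0, 10, 10]) cube([10, 208, 84]);
  translate([413, 10, 10]) cube([10, 208, 84]);
}
translate([296, 179, 1165]) {
  cube([405, 224, 20]);
  translate([0, 0, 20]) cube([405, 20, 276]);
  translate([0, 204, 20]) cube([405, 20, 276]);
  translate([0, 20, 20]) cube([20, 184, 276]);
  translate([385, 20, 20]) cube([20, 184, 276]);
}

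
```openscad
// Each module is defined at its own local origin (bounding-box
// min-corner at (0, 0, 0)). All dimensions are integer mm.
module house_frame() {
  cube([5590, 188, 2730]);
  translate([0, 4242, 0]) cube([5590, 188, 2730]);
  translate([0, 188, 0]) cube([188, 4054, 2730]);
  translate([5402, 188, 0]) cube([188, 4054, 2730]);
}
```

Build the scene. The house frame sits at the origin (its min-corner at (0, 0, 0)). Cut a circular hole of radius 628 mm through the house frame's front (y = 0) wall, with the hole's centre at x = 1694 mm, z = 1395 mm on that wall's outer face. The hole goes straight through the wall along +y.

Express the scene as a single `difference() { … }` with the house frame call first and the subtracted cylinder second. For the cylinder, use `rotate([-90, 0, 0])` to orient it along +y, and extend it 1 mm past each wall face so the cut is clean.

difference() {
  house_frame();
  translate([1694, -1, 1395]) rotate([-90, 0, 0]) cylinder(h = 190, r = 628);
}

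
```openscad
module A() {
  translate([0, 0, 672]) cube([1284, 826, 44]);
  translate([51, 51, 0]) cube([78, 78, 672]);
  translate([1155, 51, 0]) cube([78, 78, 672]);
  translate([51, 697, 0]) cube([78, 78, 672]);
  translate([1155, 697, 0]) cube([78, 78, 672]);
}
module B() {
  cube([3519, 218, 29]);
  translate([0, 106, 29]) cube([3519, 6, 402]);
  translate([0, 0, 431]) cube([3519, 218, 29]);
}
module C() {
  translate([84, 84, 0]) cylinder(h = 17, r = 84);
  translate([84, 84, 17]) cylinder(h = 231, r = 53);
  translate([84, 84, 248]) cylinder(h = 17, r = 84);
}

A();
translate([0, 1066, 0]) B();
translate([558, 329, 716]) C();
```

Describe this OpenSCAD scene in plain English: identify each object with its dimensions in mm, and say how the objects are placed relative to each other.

A is a table: top 1284 mm (x) × 826 mm (y), 44 mm thick, upper face at z = 716 mm, on four 78×78 mm square legs, each inset 51 mm from the nearest pair of top edges, running from z = 0 to the bottom of the top.

B is an I-beam lying along x, 3519 mm long. Overall section height 460 mm. Two flanges 218 mm wide (y) and 29 mm thick, one on the floor and one at the top; a web 6 mm thick runs between them, centred on the flange width.

C is a spool: two coaxial disc flanges of radius 84 mm and thickness 17 mm, joined by a core cylinder of radius 53 mm and height 231 mm. The lower flange rests on z = 0 and the three cylinders share a vertical axis.

The I-beam is on the floor beside the table on its +y side. The spool is on top of the table, centred.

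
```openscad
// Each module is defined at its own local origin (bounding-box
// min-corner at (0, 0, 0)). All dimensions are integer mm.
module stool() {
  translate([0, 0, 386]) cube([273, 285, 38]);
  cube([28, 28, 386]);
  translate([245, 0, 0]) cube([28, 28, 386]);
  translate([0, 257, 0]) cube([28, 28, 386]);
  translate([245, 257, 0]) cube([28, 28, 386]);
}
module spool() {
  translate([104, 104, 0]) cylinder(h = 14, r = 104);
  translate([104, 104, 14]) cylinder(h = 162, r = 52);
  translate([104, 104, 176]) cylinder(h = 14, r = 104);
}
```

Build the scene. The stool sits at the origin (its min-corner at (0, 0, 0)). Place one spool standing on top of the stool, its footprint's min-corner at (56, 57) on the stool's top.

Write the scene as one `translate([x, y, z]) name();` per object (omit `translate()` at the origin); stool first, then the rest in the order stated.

stool();
translate([56, 57, 424]) spool();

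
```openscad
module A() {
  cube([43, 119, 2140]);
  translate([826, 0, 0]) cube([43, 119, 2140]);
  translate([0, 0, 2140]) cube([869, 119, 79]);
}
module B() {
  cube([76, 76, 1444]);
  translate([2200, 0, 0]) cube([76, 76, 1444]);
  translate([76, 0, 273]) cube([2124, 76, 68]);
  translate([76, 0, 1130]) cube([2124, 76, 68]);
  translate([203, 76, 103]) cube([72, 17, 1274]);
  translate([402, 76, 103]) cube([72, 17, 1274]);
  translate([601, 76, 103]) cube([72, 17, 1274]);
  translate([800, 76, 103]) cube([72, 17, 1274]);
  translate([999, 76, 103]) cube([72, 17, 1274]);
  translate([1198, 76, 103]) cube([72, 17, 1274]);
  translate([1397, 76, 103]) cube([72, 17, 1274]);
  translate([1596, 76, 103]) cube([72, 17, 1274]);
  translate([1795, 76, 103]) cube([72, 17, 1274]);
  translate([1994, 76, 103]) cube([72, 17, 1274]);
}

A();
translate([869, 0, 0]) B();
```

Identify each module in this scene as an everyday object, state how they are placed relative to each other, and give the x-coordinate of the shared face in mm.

A is a door frame. B is a fence section. The fence section is against the door frame's +x side, with their −y faces flush. The x-coordinate of the shared face is 869 mm.

The door frame's +x face and the fence section's −x face are both at x = 869 mm.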